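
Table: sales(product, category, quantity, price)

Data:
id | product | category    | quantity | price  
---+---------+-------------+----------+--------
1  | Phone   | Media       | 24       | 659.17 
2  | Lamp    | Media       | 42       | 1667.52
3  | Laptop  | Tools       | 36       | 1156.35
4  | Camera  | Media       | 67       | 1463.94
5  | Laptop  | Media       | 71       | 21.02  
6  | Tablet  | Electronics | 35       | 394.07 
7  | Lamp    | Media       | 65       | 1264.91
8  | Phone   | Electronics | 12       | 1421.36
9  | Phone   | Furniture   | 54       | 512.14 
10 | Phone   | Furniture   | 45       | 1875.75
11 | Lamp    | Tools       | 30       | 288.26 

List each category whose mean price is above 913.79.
SELECT category, AVG(price)
FROM sales
GROUP BY category
HAVING AVG(price) > 913.79

Result:
  Furniture: avg=1193.95
  Media: avg=1015.31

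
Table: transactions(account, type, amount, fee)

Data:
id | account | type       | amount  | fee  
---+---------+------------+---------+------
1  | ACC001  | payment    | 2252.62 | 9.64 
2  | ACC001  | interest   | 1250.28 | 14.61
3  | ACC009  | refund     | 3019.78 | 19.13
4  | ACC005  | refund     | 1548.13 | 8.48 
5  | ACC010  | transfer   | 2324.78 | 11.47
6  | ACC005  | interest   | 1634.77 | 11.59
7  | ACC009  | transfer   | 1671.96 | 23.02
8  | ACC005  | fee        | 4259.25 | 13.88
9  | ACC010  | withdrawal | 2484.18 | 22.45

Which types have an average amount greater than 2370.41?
SELECT type, AVG(amount)
FROM transactions
GROUP BY type
HAVING AVG(amount) > 2370.41

Result:
  fee: avg=4259.25
  withdrawal: avg=2484.18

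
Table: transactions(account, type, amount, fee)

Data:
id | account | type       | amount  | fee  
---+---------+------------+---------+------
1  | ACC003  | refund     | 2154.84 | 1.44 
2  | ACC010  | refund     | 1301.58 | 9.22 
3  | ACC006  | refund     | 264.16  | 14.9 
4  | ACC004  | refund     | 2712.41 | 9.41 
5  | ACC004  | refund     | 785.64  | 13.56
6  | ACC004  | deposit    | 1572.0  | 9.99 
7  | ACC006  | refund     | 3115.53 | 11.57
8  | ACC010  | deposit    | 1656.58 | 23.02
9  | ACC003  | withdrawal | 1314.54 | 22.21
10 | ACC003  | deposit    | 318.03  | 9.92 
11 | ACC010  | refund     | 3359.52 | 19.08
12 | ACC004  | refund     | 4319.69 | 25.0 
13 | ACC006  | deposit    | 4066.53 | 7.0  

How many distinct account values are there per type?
SELECT type, COUNT(DISTINCT account)
FROM transactions
GROUP BY type

Result:
  deposit: 4 distinct
  refund: 4 distinct
  withdrawal: 1 distinct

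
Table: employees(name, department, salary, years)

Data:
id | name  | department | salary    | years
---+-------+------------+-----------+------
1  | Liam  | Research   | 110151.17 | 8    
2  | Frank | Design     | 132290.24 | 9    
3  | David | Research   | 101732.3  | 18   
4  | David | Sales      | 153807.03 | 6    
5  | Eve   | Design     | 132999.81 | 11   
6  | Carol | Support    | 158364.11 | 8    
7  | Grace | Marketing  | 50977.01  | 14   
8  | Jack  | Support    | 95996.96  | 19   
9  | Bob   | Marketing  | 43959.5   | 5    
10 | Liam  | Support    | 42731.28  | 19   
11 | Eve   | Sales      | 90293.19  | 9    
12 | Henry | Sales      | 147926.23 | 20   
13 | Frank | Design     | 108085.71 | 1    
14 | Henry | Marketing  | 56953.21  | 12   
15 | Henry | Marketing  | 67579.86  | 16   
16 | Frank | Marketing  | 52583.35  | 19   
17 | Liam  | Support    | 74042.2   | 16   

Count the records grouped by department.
SELECT department, COUNT(*) as count
FROM employees
GROUP BY department

Result:
  Design: 3
  Marketing: 5
  Research: 2
  Sales: 3
  Support: 4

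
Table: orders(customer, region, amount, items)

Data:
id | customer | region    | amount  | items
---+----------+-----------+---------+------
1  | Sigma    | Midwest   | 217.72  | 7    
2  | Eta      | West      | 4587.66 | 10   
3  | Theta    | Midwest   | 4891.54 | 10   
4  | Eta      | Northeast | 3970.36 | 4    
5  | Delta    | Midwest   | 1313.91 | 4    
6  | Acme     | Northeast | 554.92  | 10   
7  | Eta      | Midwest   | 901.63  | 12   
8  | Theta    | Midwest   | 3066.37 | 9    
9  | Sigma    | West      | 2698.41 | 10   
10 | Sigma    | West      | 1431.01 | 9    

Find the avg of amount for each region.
SELECT region, AVG(amount) as result
FROM orders
GROUP BY region

Result:
  Midwest: 2078.23
  Northeast: 2262.64
  West: 2905.69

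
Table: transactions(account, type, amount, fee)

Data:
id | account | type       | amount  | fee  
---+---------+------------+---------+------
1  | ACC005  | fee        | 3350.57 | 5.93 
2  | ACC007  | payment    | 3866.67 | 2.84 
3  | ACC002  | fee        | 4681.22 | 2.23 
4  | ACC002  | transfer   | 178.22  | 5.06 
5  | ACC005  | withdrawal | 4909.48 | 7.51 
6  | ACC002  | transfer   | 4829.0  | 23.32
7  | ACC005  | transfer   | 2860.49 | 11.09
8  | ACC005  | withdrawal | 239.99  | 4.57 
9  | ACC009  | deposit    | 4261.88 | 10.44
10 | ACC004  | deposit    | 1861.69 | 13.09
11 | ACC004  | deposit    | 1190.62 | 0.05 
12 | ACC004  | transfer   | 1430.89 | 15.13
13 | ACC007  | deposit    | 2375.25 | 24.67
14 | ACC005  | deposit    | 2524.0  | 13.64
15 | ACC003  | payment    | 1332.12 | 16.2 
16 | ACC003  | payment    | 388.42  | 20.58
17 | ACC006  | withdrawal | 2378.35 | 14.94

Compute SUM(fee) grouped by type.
SELECT type, SUM(fee) as result
FROM transactions
GROUP BY type

Result:
  deposit: 61.89
  fee: 8.16
  payment: 39.62
  transfer: 54.60
  withdrawal: 27.02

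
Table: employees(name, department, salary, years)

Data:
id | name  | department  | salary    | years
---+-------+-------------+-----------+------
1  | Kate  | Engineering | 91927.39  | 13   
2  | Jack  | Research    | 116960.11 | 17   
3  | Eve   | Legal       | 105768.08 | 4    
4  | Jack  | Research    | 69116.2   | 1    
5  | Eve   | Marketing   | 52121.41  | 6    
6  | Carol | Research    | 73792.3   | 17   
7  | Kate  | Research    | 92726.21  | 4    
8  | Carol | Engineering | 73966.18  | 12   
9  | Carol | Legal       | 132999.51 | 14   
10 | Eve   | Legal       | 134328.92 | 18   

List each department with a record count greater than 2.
SELECT department, COUNT(*) as cnt
FROM employees
GROUP BY department
HAVING COUNT(*) > 2

Result:
  Legal: 3
  Research: 4

Note: HAVING filters groups after aggregation, WHERE filters rows before.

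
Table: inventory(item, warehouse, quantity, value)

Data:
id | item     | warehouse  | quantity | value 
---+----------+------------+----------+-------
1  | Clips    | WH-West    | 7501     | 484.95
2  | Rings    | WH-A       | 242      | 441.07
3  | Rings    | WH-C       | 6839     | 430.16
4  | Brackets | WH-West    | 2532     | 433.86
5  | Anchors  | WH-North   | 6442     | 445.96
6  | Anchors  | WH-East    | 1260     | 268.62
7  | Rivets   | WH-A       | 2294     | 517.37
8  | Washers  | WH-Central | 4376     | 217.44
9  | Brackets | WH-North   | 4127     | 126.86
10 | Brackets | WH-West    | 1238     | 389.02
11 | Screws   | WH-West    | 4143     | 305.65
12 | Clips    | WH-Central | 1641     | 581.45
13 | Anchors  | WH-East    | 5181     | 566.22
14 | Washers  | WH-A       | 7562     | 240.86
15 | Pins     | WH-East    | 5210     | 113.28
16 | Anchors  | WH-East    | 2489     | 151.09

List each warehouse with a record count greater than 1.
SELECT warehouse, COUNT(*) as cnt
FROM inventory
GROUP BY warehouse
HAVING COUNT(*) > 1

Result:
  WH-A: 3
  WH-Central: 2
  WH-East: 4
  WH-North: 2
  WH-West: 4

Note: HAVING filters groups after aggregation, WHERE filters rows before.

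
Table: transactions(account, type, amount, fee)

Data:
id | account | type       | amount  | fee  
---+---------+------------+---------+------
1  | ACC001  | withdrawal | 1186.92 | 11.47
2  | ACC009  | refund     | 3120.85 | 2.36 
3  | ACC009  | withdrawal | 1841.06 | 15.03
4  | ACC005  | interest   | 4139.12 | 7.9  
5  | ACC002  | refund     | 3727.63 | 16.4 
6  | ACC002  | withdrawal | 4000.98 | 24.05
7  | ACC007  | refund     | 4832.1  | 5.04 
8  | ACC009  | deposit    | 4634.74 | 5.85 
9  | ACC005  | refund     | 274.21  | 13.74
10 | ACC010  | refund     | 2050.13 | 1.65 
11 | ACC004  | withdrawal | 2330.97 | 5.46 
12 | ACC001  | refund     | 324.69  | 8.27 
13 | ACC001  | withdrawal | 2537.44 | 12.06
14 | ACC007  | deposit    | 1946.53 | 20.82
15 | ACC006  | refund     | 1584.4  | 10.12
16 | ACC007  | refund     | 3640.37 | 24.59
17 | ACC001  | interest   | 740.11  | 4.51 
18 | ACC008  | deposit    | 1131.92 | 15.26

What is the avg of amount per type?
SELECT type, AVG(amount) as result
FROM transactions
GROUP BY type

Result:
  deposit: 2571.06
  interest: 2439.62
  refund: 2444.30
  withdrawal: 2379.47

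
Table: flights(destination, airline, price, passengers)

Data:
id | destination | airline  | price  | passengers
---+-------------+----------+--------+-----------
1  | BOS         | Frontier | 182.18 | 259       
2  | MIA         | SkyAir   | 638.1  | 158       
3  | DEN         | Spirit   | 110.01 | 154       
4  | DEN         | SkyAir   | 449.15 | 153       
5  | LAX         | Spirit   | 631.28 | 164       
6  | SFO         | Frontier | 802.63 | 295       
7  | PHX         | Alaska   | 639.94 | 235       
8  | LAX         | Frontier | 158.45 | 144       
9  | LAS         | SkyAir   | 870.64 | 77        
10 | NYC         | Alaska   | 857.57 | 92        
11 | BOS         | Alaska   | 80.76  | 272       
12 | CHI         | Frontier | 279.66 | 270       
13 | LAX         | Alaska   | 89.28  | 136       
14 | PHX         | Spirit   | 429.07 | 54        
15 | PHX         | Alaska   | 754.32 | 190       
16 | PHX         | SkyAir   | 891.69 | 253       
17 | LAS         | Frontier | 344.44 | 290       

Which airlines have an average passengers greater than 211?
SELECT airline, AVG(passengers)
FROM flights
GROUP BY airline
HAVING AVG(passengers) > 211

Result:
  Frontier: avg=251.60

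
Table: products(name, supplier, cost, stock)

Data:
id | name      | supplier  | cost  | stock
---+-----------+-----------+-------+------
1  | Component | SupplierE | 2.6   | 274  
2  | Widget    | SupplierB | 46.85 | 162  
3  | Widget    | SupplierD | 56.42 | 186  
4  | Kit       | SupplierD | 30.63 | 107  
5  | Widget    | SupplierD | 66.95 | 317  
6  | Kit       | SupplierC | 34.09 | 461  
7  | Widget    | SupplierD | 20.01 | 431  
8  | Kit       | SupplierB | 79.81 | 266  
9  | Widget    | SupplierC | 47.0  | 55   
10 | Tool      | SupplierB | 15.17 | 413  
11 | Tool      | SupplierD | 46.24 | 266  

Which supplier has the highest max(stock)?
SELECT supplier, MAX(stock) as val
FROM products
GROUP BY supplier
ORDER BY val DESC
LIMIT 1

Result: SupplierC with max(stock) = 461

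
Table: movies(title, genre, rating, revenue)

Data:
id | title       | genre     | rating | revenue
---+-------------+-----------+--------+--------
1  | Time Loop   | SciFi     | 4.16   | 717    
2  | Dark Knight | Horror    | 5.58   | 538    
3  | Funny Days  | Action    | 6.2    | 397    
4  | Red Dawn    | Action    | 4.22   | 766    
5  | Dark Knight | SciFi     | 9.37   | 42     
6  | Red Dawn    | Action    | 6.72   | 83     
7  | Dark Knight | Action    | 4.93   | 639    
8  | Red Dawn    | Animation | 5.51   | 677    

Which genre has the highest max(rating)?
SELECT genre, MAX(rating) as val
FROM movies
GROUP BY genre
ORDER BY val DESC
LIMIT 1

Result: SciFi with max(rating) = 9.37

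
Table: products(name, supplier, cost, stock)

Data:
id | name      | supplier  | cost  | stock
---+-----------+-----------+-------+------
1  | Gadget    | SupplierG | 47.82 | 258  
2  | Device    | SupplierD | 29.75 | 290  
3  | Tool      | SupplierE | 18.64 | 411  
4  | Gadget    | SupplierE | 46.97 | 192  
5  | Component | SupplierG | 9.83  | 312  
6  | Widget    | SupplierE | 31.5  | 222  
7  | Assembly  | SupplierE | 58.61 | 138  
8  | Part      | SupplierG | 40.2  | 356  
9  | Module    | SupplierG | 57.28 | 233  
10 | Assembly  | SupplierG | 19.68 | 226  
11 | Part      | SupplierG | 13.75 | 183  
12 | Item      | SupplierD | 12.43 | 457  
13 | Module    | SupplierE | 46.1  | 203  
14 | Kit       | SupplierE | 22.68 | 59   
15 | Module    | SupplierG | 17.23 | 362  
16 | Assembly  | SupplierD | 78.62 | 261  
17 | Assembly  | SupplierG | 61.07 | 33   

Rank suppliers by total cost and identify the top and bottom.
SELECT supplier, SUM(cost)
FROM products
GROUP BY supplier
ORDER BY SUM(cost)

All groups:
  SupplierD: 120.80
  SupplierE: 224.50
  SupplierG: 266.86

Highest: SupplierG (266.86)
Lowest: SupplierD (120.80)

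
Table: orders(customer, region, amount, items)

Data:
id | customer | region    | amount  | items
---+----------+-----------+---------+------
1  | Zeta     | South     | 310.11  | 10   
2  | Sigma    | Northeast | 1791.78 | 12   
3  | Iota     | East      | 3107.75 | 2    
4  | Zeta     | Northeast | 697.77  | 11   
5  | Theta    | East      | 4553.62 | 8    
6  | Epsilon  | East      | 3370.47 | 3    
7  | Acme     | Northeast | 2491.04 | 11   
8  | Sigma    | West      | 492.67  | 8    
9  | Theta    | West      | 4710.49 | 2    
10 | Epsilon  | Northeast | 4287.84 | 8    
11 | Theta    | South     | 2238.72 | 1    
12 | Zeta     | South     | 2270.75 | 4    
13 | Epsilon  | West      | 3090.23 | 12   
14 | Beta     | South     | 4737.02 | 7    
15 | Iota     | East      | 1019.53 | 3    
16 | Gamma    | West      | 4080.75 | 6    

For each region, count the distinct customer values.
SELECT region, COUNT(DISTINCT customer)
FROM orders
GROUP BY region

Result:
  East: 3 distinct
  Northeast: 4 distinct
  South: 3 distinct
  West: 4 distinct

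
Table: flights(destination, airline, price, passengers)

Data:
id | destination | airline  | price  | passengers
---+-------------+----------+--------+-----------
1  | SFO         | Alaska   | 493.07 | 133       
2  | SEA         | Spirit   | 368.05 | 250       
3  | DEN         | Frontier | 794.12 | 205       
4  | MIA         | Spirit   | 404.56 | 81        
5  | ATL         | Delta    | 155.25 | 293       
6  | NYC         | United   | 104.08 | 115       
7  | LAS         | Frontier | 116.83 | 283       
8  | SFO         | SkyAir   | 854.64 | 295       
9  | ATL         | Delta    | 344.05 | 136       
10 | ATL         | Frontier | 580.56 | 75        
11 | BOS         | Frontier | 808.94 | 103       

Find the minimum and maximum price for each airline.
SELECT airline, MIN(price), MAX(price)
FROM flights
GROUP BY airline

Result:
  Alaska: min=493.07, max=493.07
  Delta: min=155.25, max=344.05
  Frontier: min=116.83, max=808.94
  SkyAir: min=854.64, max=854.64
  Spirit: min=368.05, max=404.56
  United: min=104.08, max=104.08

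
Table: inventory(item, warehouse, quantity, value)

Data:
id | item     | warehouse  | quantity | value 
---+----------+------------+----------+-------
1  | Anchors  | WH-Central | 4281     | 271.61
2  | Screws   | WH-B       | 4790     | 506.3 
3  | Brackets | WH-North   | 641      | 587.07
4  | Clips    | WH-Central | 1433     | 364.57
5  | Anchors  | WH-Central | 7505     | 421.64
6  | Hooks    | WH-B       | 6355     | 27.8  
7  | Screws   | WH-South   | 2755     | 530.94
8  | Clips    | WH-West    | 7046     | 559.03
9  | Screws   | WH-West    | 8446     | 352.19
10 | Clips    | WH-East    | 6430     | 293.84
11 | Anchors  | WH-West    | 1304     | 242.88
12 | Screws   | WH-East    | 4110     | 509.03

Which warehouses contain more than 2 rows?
SELECT warehouse, COUNT(*) as cnt
FROM inventory
GROUP BY warehouse
HAVING COUNT(*) > 2

Result:
  WH-Central: 3
  WH-West: 3

Note: HAVING filters groups after aggregation, WHERE filters rows before.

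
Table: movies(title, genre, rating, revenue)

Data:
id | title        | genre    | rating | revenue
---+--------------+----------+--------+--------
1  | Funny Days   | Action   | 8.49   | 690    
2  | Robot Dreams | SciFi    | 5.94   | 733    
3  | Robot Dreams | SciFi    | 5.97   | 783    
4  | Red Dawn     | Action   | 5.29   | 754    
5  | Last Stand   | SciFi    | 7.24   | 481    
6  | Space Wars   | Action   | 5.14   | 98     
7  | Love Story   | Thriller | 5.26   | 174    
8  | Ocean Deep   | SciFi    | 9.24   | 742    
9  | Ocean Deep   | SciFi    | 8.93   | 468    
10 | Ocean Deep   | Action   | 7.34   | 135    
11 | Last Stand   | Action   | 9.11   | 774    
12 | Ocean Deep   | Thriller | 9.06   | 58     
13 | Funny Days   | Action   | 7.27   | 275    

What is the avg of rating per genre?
SELECT genre, AVG(rating) as result
FROM movies
GROUP BY genre

Result:
  Action: 7.11
  SciFi: 7.46
  Thriller: 7.16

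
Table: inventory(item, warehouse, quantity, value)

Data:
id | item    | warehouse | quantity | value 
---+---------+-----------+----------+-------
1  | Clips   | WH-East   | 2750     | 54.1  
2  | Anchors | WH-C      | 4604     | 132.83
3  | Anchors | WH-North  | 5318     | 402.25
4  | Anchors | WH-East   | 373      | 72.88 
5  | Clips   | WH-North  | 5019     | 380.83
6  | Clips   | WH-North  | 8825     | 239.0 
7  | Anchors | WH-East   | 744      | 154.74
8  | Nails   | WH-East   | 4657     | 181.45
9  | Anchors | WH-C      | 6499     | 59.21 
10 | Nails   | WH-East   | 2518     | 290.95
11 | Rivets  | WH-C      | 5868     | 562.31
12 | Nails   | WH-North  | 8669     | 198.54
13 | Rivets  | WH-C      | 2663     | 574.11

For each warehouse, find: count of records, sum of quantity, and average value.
SELECT warehouse,
       COUNT(*) as cnt,
       SUM(quantity) as total_quantity,
       AVG(value) as avg_value
FROM inventory
GROUP BY warehouse

Result:
  WH-C: 4 records, 19634 total quantity, 332.12 avg value
  WH-East: 5 records, 11042 total quantity, 150.82 avg value
  WH-North: 4 records, 27831 total quantity, 305.16 avg value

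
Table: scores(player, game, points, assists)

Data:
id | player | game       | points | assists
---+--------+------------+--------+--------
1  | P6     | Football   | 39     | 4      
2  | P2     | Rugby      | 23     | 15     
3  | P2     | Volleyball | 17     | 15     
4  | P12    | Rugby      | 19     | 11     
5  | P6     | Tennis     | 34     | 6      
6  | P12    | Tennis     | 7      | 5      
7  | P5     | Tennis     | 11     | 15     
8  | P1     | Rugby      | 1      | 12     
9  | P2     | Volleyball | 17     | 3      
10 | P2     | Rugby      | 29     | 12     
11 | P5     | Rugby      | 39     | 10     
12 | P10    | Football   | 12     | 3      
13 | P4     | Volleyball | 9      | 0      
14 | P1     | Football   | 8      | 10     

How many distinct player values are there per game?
SELECT game, COUNT(DISTINCT player)
FROM scores
GROUP BY game

Result:
  Football: 3 distinct
  Rugby: 4 distinct
  Tennis: 3 distinct
  Volleyball: 2 distinct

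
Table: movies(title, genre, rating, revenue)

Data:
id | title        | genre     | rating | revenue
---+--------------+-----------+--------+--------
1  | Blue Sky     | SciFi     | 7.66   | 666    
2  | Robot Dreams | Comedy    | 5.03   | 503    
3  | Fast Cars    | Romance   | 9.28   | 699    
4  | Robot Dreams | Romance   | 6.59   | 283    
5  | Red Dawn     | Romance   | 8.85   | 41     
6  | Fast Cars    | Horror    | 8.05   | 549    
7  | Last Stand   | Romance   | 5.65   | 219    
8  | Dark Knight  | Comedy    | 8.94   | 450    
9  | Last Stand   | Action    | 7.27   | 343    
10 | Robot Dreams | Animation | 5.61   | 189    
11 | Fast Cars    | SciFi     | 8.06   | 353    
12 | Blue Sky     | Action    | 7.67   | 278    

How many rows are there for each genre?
SELECT genre, COUNT(*) as count
FROM movies
GROUP BY genre

Result:
  Action: 2
  Animation: 1
  Comedy: 2
  Horror: 1
  Romance: 4
  SciFi: 2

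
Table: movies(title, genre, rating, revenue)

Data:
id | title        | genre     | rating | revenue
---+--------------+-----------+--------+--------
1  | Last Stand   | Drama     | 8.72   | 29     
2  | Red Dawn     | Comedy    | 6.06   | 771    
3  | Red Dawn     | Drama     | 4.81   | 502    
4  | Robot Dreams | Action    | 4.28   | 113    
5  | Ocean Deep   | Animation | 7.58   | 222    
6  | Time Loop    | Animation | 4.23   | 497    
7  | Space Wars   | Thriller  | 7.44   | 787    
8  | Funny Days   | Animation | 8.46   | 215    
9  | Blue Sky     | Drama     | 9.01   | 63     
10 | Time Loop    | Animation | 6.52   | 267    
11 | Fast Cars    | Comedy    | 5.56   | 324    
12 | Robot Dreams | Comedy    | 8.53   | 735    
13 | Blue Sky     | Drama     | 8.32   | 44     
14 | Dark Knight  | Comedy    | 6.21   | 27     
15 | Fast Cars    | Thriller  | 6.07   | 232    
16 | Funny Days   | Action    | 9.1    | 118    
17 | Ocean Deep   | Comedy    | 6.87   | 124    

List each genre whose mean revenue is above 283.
SELECT genre, AVG(revenue)
FROM movies
GROUP BY genre
HAVING AVG(revenue) > 283

Result:
  Animation: avg=300.25
  Comedy: avg=396.20
  Thriller: avg=509.50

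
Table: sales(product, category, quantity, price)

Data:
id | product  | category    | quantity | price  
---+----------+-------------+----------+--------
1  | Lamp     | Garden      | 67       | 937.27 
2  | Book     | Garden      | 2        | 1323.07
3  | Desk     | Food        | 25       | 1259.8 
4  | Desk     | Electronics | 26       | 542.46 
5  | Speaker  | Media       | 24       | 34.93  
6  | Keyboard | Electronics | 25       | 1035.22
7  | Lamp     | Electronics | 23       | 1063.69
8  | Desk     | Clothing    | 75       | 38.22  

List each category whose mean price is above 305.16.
SELECT category, AVG(price)
FROM sales
GROUP BY category
HAVING AVG(price) > 305.16

Result:
  Electronics: avg=880.46
  Food: avg=1259.80
  Garden: avg=1130.17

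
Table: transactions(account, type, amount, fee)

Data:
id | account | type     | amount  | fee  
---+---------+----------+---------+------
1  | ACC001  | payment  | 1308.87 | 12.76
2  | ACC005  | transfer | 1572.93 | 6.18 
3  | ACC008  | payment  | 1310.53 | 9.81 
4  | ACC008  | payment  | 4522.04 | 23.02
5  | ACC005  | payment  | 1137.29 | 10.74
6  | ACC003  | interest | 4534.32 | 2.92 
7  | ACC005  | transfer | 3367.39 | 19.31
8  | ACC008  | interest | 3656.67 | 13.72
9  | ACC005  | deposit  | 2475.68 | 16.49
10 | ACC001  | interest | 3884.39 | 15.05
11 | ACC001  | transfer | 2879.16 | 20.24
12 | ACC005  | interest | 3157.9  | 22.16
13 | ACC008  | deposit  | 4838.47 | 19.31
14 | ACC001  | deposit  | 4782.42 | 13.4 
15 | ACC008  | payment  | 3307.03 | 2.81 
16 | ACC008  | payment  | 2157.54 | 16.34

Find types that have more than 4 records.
SELECT type, COUNT(*) as cnt
FROM transactions
GROUP BY type
HAVING COUNT(*) > 4

Result:
  payment: 6

Note: HAVING filters groups after aggregation, WHERE filters rows before.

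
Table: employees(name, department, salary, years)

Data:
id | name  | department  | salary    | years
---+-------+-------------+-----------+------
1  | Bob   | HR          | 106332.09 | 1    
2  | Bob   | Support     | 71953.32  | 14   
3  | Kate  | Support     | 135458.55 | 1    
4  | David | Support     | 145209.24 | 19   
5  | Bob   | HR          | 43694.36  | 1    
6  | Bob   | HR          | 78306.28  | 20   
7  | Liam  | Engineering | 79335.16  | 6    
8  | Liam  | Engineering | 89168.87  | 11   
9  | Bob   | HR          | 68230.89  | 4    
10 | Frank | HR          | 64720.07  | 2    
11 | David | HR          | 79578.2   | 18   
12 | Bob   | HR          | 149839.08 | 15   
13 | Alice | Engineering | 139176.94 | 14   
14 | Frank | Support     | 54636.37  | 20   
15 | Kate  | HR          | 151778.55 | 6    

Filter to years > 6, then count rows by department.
SELECT department, COUNT(*)
FROM employees
WHERE years > 6
GROUP BY department

Note: WHERE filters rows before grouping.

Result:
  Engineering: 2
  HR: 3
  Support: 3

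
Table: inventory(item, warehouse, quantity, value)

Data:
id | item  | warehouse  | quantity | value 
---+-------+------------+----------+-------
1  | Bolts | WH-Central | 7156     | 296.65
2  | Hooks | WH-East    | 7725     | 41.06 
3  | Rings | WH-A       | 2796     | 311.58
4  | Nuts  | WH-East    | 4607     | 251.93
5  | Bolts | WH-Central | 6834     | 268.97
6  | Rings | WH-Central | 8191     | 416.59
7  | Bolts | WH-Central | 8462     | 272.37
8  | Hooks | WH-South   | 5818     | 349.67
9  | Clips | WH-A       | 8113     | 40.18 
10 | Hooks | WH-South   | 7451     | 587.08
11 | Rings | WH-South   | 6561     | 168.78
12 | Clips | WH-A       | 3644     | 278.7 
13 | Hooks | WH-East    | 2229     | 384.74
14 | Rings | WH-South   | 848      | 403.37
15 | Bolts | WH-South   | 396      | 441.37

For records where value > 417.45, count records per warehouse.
SELECT warehouse, COUNT(*)
FROM inventory
WHERE value > 417.45
GROUP BY warehouse

Note: WHERE filters rows before grouping.

Result:
  WH-South: 2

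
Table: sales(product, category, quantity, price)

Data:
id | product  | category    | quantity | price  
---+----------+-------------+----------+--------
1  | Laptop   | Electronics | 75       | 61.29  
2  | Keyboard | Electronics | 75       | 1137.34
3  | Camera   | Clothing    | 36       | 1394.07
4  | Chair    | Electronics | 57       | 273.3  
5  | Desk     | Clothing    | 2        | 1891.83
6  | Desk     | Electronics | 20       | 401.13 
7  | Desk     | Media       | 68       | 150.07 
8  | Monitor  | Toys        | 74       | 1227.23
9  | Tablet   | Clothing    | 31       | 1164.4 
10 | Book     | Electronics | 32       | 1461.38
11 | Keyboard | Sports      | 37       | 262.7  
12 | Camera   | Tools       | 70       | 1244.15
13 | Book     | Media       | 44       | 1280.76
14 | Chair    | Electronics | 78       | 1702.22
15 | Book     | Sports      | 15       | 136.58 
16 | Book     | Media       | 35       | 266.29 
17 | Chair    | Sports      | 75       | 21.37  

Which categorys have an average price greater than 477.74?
SELECT category, AVG(price)
FROM sales
GROUP BY category
HAVING AVG(price) > 477.74

Result:
  Clothing: avg=1483.43
  Electronics: avg=839.44
  Media: avg=565.71
  Tools: avg=1244.15
  Toys: avg=1227.23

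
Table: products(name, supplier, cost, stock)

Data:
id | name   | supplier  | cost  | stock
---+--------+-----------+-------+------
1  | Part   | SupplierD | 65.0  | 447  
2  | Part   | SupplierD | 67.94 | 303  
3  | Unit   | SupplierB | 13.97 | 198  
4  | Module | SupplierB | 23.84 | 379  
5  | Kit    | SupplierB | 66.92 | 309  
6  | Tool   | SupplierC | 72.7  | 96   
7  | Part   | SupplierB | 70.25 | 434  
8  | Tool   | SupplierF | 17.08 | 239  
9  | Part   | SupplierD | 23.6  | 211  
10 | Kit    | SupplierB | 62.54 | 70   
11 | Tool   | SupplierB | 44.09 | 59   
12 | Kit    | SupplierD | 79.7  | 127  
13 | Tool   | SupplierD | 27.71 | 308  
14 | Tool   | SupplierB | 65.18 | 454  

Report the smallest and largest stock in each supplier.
SELECT supplier, MIN(stock), MAX(stock)
FROM products
GROUP BY supplier

Result:
  SupplierB: min=59, max=454
  SupplierC: min=96, max=96
  SupplierD: min=127, max=447
  SupplierF: min=239, max=239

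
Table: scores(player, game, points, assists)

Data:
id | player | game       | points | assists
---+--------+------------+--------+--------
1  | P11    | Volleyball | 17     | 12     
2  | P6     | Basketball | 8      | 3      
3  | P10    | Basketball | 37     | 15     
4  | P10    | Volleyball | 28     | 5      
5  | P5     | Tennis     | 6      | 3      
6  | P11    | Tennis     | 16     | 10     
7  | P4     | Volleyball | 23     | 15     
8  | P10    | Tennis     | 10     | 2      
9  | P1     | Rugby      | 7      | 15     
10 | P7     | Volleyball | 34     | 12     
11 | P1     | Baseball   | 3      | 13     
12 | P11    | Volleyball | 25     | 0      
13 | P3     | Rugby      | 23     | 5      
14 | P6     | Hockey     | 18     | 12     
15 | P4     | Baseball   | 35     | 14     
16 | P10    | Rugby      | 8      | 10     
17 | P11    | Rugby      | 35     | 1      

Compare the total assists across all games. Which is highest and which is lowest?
SELECT game, SUM(assists)
FROM scores
GROUP BY game
ORDER BY SUM(assists)

All groups:
  Hockey: 12
  Tennis: 15
  Basketball: 18
  Baseball: 27
  Rugby: 31
  Volleyball: 44

Highest: Volleyball (44)
Lowest: Hockey (12)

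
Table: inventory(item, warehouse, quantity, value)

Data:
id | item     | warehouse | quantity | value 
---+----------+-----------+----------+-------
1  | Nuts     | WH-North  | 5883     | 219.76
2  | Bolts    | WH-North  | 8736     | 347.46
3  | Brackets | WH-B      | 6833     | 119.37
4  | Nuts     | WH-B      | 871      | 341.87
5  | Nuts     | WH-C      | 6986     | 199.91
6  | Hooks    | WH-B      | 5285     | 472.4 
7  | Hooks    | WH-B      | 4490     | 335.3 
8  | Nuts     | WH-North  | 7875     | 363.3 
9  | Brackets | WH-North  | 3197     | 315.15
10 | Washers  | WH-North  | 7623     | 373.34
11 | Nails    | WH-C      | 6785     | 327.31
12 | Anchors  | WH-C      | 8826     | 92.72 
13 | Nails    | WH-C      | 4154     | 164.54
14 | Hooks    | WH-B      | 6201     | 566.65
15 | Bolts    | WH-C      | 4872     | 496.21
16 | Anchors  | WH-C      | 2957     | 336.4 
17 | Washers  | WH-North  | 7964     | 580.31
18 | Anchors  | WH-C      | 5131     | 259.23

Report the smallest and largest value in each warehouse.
SELECT warehouse, MIN(value), MAX(value)
FROM inventory
GROUP BY warehouse

Result:
  WH-B: min=119.37, max=566.65
  WH-C: min=92.72, max=496.21
  WH-North: min=219.76, max=580.31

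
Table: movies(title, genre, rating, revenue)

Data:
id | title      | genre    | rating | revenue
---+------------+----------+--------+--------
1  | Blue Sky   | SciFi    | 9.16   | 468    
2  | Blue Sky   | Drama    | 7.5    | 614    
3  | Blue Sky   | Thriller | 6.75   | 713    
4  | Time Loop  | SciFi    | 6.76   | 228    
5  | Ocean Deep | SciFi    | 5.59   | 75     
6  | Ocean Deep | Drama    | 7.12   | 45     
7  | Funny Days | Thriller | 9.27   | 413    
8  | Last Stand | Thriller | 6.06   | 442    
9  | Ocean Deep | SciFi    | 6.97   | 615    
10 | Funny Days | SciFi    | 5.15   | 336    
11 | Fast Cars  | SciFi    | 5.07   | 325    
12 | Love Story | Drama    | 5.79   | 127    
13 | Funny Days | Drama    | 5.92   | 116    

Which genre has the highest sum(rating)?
SELECT genre, SUM(rating) as val
FROM movies
GROUP BY genre
ORDER BY val DESC
LIMIT 1

Result: SciFi with sum(rating) = 38.70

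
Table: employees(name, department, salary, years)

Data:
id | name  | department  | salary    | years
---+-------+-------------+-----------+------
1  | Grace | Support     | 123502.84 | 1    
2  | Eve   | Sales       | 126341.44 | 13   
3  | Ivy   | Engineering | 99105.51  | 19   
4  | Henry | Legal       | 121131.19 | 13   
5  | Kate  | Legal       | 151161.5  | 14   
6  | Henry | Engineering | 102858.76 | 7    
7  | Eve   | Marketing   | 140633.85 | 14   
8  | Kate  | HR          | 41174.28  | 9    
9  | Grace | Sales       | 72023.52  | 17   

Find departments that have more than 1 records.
SELECT department, COUNT(*) as cnt
FROM employees
GROUP BY department
HAVING COUNT(*) > 1

Result:
  Engineering: 2
  Legal: 2
  Sales: 2

Note: HAVING filters groups after aggregation, WHERE filters rows before.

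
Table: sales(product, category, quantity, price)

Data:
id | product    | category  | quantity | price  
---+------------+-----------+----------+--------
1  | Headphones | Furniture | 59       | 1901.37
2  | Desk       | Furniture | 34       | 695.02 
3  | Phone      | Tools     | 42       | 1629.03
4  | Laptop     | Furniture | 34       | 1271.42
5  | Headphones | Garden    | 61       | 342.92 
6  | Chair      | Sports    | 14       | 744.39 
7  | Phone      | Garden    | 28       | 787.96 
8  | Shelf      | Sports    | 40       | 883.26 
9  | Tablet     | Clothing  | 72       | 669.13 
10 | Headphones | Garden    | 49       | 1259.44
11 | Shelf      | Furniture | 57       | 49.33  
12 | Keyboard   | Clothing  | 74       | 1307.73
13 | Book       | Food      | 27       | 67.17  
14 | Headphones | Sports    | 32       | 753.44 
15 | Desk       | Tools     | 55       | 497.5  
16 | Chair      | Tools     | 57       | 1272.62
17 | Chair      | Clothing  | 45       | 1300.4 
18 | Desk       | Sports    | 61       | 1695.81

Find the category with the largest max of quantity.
SELECT category, MAX(quantity) as val
FROM sales
GROUP BY category
ORDER BY val DESC
LIMIT 1

Result: Clothing with max(quantity) = 74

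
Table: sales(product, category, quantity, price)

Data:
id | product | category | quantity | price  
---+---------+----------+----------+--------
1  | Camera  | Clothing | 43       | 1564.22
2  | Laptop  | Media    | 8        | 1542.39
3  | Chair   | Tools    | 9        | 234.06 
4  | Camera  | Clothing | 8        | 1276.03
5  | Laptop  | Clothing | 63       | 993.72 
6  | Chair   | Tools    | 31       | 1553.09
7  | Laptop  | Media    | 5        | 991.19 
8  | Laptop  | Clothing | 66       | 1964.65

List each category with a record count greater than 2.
SELECT category, COUNT(*) as cnt
FROM sales
GROUP BY category
HAVING COUNT(*) > 2

Result:
  Clothing: 4

Note: HAVING filters groups after aggregation, WHERE filters rows before.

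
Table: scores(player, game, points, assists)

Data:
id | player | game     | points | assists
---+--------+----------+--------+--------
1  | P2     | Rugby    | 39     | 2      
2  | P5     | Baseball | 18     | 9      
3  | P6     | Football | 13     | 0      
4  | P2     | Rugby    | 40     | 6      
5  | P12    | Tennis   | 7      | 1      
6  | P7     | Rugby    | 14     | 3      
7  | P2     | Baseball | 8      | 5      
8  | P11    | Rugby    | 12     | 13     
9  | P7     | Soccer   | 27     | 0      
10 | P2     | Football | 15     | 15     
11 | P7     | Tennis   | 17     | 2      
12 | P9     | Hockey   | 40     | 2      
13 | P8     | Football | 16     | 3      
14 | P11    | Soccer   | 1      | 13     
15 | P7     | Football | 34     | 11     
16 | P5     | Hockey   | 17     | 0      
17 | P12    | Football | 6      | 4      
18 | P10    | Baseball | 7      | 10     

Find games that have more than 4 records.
SELECT game, COUNT(*) as cnt
FROM scores
GROUP BY game
HAVING COUNT(*) > 4

Result:
  Football: 5

Note: HAVING filters groups after aggregation, WHERE filters rows before.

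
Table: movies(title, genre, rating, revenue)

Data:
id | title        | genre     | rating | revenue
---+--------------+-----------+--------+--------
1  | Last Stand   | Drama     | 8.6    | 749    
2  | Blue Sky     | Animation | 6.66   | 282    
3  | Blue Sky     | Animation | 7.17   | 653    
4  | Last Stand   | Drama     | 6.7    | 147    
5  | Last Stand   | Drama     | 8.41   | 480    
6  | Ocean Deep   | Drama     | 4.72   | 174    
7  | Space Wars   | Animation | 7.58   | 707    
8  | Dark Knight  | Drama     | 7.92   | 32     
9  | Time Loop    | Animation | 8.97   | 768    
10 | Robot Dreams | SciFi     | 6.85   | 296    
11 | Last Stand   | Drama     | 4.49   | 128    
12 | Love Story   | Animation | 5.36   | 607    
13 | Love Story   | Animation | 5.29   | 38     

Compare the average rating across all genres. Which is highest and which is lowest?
SELECT genre, AVG(rating)
FROM movies
GROUP BY genre
ORDER BY AVG(rating)

All groups:
  Drama: 6.81
  Animation: 6.84
  SciFi: 6.85

Highest: SciFi (6.85)
Lowest: Drama (6.81)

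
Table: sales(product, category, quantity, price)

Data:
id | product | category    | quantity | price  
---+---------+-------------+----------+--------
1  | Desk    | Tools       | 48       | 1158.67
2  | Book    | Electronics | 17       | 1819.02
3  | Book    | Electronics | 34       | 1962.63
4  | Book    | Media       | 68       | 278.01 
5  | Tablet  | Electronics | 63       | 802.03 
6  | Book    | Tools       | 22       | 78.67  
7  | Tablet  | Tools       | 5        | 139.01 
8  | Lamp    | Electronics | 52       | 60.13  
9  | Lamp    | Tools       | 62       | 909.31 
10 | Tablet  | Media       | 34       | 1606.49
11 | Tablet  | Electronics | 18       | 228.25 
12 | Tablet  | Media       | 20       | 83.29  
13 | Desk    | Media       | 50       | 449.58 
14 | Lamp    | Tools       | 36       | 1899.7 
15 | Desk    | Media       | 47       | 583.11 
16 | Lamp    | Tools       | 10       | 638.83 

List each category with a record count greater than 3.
SELECT category, COUNT(*) as cnt
FROM sales
GROUP BY category
HAVING COUNT(*) > 3

Result:
  Electronics: 5
  Media: 5
  Tools: 6

Note: HAVING filters groups after aggregation, WHERE filters rows before.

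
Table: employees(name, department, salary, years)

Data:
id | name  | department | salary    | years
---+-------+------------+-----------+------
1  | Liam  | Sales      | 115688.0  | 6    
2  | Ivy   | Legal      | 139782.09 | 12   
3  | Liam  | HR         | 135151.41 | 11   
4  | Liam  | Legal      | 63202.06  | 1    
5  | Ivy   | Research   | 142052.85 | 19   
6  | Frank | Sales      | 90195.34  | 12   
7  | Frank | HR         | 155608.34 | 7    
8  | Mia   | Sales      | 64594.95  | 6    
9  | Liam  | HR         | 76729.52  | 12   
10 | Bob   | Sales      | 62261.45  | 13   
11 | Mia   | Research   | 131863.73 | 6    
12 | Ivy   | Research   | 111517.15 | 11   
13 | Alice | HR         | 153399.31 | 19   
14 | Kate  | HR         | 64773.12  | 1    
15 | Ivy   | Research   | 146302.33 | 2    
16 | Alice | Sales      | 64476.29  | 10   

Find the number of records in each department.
SELECT department, COUNT(*) as count
FROM employees
GROUP BY department

Result:
  HR: 5
  Legal: 2
  Research: 4
  Sales: 5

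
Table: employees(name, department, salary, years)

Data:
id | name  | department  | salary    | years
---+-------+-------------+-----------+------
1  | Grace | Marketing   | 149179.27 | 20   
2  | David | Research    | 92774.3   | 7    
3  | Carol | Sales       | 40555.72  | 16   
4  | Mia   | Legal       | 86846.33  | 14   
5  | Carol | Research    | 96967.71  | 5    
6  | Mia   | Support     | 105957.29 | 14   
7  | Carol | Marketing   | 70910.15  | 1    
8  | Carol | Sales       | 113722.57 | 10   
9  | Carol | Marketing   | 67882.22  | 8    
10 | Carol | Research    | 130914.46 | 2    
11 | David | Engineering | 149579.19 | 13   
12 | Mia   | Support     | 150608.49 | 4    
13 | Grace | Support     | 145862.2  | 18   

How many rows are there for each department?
SELECT department, COUNT(*) as count
FROM employees
GROUP BY department

Result:
  Engineering: 1
  Legal: 1
  Marketing: 3
  Research: 3
  Sales: 2
  Support: 3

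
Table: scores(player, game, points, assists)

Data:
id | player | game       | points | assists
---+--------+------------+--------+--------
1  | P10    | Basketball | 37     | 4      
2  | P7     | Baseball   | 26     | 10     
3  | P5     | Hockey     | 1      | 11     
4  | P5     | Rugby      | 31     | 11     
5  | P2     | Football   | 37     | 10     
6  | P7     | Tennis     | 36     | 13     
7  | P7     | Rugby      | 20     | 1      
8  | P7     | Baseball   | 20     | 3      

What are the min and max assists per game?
SELECT game, MIN(assists), MAX(assists)
FROM scores
GROUP BY game

Result:
  Baseball: min=3, max=10
  Basketball: min=4, max=4
  Football: min=10, max=10
  Hockey: min=11, max=11
  Rugby: min=1, max=11
  Tennis: min=13, max=13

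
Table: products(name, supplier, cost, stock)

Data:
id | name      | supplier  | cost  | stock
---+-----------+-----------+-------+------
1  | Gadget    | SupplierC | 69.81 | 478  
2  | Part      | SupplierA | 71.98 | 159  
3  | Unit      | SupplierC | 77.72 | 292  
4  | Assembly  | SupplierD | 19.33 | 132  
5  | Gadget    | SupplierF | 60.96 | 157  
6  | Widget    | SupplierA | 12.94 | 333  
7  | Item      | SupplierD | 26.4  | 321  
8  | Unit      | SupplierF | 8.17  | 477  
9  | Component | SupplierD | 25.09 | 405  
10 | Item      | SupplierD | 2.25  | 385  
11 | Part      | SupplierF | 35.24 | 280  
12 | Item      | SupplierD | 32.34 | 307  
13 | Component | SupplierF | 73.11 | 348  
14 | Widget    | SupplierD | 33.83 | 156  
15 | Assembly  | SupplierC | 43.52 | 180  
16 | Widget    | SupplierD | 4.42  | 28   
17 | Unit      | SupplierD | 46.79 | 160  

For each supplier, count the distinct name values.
SELECT supplier, COUNT(DISTINCT name)
FROM products
GROUP BY supplier

Result:
  SupplierA: 2 distinct
  SupplierC: 3 distinct
  SupplierD: 5 distinct
  SupplierF: 4 distinct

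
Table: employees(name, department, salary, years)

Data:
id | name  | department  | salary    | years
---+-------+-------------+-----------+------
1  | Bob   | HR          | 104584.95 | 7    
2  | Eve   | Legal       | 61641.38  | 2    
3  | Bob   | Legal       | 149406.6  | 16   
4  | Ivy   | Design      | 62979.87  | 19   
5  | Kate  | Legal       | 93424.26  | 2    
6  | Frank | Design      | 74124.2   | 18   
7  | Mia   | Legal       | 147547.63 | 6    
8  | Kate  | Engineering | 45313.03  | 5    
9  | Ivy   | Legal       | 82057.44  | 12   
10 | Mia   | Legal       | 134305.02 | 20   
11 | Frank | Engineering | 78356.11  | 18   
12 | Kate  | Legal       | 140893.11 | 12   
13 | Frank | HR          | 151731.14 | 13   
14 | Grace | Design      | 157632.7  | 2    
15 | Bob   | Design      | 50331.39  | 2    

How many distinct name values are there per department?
SELECT department, COUNT(DISTINCT name)
FROM employees
GROUP BY department

Result:
  Design: 4 distinct
  Engineering: 2 distinct
  HR: 2 distinct
  Legal: 5 distinct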